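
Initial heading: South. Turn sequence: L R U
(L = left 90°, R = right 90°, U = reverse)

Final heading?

Start: South
  L (left (90° counter-clockwise)) -> East
  R (right (90° clockwise)) -> South
  U (U-turn (180°)) -> North
Final: North

Answer: Final heading: North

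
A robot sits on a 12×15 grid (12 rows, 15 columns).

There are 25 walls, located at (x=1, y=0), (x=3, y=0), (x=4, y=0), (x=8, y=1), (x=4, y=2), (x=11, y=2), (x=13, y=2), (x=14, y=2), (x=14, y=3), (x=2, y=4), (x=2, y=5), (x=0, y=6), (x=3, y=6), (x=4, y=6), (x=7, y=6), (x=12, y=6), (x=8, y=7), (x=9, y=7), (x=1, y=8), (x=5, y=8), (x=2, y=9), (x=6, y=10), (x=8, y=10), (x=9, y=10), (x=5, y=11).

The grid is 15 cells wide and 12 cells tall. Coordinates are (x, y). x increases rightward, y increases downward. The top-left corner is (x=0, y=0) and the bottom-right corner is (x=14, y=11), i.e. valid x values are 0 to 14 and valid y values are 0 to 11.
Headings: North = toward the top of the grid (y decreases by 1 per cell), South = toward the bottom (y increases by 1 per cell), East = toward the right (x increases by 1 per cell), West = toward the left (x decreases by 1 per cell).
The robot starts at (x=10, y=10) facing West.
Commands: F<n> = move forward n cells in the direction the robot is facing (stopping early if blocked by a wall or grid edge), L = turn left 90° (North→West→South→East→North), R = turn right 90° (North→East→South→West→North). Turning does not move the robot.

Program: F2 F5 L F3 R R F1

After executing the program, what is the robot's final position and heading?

Start: (x=10, y=10), facing West
  F2: move forward 0/2 (blocked), now at (x=10, y=10)
  F5: move forward 0/5 (blocked), now at (x=10, y=10)
  L: turn left, now facing South
  F3: move forward 1/3 (blocked), now at (x=10, y=11)
  R: turn right, now facing West
  R: turn right, now facing North
  F1: move forward 1, now at (x=10, y=10)
Final: (x=10, y=10), facing North

Answer: Final position: (x=10, y=10), facing North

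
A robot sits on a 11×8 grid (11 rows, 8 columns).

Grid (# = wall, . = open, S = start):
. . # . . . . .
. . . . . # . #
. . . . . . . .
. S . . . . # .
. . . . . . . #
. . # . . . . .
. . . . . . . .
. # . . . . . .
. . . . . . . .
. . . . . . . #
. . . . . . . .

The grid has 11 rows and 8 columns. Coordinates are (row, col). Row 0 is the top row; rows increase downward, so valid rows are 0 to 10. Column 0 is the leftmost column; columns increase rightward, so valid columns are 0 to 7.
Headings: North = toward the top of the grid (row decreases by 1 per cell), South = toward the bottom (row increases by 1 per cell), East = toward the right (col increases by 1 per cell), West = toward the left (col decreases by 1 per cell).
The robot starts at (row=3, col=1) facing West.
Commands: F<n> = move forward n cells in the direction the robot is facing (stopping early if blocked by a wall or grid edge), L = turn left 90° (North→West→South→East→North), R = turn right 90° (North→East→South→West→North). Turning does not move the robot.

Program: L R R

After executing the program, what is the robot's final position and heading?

Start: (row=3, col=1), facing West
  L: turn left, now facing South
  R: turn right, now facing West
  R: turn right, now facing North
Final: (row=3, col=1), facing North

Answer: Final position: (row=3, col=1), facing North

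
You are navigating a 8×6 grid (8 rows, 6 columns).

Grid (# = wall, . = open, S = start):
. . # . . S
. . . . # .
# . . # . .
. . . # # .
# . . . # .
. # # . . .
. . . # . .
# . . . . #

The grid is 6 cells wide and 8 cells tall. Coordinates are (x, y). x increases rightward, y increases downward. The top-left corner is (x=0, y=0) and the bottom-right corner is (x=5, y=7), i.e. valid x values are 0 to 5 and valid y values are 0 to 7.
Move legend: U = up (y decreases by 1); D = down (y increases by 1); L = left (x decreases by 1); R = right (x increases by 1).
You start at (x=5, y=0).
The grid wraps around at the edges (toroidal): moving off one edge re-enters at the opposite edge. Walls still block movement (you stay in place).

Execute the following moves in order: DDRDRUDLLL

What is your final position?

Start: (x=5, y=0)
  D (down): (x=5, y=0) -> (x=5, y=1)
  D (down): (x=5, y=1) -> (x=5, y=2)
  R (right): blocked, stay at (x=5, y=2)
  D (down): (x=5, y=2) -> (x=5, y=3)
  R (right): (x=5, y=3) -> (x=0, y=3)
  U (up): blocked, stay at (x=0, y=3)
  D (down): blocked, stay at (x=0, y=3)
  L (left): (x=0, y=3) -> (x=5, y=3)
  L (left): blocked, stay at (x=5, y=3)
  L (left): blocked, stay at (x=5, y=3)
Final: (x=5, y=3)

Answer: Final position: (x=5, y=3)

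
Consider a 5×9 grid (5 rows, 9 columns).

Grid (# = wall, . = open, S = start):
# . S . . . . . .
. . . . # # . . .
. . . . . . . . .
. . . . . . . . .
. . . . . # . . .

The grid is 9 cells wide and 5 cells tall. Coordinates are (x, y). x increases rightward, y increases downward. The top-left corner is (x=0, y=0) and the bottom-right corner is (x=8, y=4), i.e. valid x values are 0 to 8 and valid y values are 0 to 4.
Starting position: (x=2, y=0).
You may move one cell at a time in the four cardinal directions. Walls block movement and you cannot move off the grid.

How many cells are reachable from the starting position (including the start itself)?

BFS flood-fill from (x=2, y=0):
  Distance 0: (x=2, y=0)
  Distance 1: (x=1, y=0), (x=3, y=0), (x=2, y=1)
  Distance 2: (x=4, y=0), (x=1, y=1), (x=3, y=1), (x=2, y=2)
  Distance 3: (x=5, y=0), (x=0, y=1), (x=1, y=2), (x=3, y=2), (x=2, y=3)
  Distance 4: (x=6, y=0), (x=0, y=2), (x=4, y=2), (x=1, y=3), (x=3, y=3), (x=2, y=4)
  Distance 5: (x=7, y=0), (x=6, y=1), (x=5, y=2), (x=0, y=3), (x=4, y=3), (x=1, y=4), (x=3, y=4)
  Distance 6: (x=8, y=0), (x=7, y=1), (x=6, y=2), (x=5, y=3), (x=0, y=4), (x=4, y=4)
  Distance 7: (x=8, y=1), (x=7, y=2), (x=6, y=3)
  Distance 8: (x=8, y=2), (x=7, y=3), (x=6, y=4)
  Distance 9: (x=8, y=3), (x=7, y=4)
  Distance 10: (x=8, y=4)
Total reachable: 41 (grid has 41 open cells total)

Answer: Reachable cells: 41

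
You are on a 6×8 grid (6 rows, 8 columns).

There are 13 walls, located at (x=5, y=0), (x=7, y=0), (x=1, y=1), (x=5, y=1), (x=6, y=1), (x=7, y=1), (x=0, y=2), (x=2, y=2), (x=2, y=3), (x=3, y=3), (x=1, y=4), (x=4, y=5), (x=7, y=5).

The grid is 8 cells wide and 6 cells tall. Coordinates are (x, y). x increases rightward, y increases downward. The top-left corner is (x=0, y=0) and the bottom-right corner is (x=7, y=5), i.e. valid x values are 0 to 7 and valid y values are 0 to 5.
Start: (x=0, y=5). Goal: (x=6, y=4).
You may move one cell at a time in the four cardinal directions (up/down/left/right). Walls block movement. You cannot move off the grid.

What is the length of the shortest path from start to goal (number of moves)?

Answer: Shortest path length: 7

Derivation:
BFS from (x=0, y=5) until reaching (x=6, y=4):
  Distance 0: (x=0, y=5)
  Distance 1: (x=0, y=4), (x=1, y=5)
  Distance 2: (x=0, y=3), (x=2, y=5)
  Distance 3: (x=1, y=3), (x=2, y=4), (x=3, y=5)
  Distance 4: (x=1, y=2), (x=3, y=4)
  Distance 5: (x=4, y=4)
  Distance 6: (x=4, y=3), (x=5, y=4)
  Distance 7: (x=4, y=2), (x=5, y=3), (x=6, y=4), (x=5, y=5)  <- goal reached here
One shortest path (7 moves): (x=0, y=5) -> (x=1, y=5) -> (x=2, y=5) -> (x=3, y=5) -> (x=3, y=4) -> (x=4, y=4) -> (x=5, y=4) -> (x=6, y=4)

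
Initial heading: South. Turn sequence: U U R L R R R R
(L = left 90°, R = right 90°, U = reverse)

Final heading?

Start: South
  U (U-turn (180°)) -> North
  U (U-turn (180°)) -> South
  R (right (90° clockwise)) -> West
  L (left (90° counter-clockwise)) -> South
  R (right (90° clockwise)) -> West
  R (right (90° clockwise)) -> North
  R (right (90° clockwise)) -> East
  R (right (90° clockwise)) -> South
Final: South

Answer: Final heading: South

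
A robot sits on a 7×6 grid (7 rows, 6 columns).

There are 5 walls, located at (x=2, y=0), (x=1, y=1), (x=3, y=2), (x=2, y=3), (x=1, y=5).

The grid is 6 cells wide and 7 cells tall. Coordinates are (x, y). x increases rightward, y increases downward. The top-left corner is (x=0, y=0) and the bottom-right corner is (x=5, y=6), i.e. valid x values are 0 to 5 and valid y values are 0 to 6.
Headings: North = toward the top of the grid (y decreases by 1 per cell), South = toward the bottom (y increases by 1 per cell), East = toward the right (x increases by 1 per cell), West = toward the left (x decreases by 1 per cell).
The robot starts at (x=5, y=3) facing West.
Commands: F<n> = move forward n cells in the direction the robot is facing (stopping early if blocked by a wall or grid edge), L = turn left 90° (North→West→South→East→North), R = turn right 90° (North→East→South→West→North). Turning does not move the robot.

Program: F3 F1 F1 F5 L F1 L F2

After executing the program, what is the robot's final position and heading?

Start: (x=5, y=3), facing West
  F3: move forward 2/3 (blocked), now at (x=3, y=3)
  F1: move forward 0/1 (blocked), now at (x=3, y=3)
  F1: move forward 0/1 (blocked), now at (x=3, y=3)
  F5: move forward 0/5 (blocked), now at (x=3, y=3)
  L: turn left, now facing South
  F1: move forward 1, now at (x=3, y=4)
  L: turn left, now facing East
  F2: move forward 2, now at (x=5, y=4)
Final: (x=5, y=4), facing East

Answer: Final position: (x=5, y=4), facing East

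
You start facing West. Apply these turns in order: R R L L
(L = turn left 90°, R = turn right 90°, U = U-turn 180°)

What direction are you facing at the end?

Start: West
  R (right (90° clockwise)) -> North
  R (right (90° clockwise)) -> East
  L (left (90° counter-clockwise)) -> North
  L (left (90° counter-clockwise)) -> West
Final: West

Answer: Final heading: West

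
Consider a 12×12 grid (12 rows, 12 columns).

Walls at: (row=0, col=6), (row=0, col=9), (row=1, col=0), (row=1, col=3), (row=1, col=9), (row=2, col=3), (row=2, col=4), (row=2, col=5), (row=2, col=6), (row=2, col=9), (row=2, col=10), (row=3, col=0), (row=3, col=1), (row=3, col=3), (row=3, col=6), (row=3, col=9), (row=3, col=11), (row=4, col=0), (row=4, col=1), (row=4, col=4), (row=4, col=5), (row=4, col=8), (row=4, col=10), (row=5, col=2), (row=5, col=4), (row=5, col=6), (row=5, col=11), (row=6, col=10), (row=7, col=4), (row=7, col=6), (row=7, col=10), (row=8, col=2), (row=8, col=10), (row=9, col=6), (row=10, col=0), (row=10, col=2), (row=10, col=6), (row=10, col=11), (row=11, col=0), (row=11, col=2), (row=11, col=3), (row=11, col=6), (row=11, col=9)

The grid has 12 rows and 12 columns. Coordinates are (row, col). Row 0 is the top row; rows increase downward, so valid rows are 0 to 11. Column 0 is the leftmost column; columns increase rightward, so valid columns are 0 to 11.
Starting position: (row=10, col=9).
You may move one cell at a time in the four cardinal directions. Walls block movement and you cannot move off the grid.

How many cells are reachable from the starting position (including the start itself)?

BFS flood-fill from (row=10, col=9):
  Distance 0: (row=10, col=9)
  Distance 1: (row=9, col=9), (row=10, col=8), (row=10, col=10)
  Distance 2: (row=8, col=9), (row=9, col=8), (row=9, col=10), (row=10, col=7), (row=11, col=8), (row=11, col=10)
  Distance 3: (row=7, col=9), (row=8, col=8), (row=9, col=7), (row=9, col=11), (row=11, col=7), (row=11, col=11)
  Distance 4: (row=6, col=9), (row=7, col=8), (row=8, col=7), (row=8, col=11)
  Distance 5: (row=5, col=9), (row=6, col=8), (row=7, col=7), (row=7, col=11), (row=8, col=6)
  Distance 6: (row=4, col=9), (row=5, col=8), (row=5, col=10), (row=6, col=7), (row=6, col=11), (row=8, col=5)
  Distance 7: (row=5, col=7), (row=6, col=6), (row=7, col=5), (row=8, col=4), (row=9, col=5)
  Distance 8: (row=4, col=7), (row=6, col=5), (row=8, col=3), (row=9, col=4), (row=10, col=5)
  Distance 9: (row=3, col=7), (row=4, col=6), (row=5, col=5), (row=6, col=4), (row=7, col=3), (row=9, col=3), (row=10, col=4), (row=11, col=5)
  Distance 10: (row=2, col=7), (row=3, col=8), (row=6, col=3), (row=7, col=2), (row=9, col=2), (row=10, col=3), (row=11, col=4)
  Distance 11: (row=1, col=7), (row=2, col=8), (row=5, col=3), (row=6, col=2), (row=7, col=1), (row=9, col=1)
  Distance 12: (row=0, col=7), (row=1, col=6), (row=1, col=8), (row=4, col=3), (row=6, col=1), (row=7, col=0), (row=8, col=1), (row=9, col=0), (row=10, col=1)
  Distance 13: (row=0, col=8), (row=1, col=5), (row=4, col=2), (row=5, col=1), (row=6, col=0), (row=8, col=0), (row=11, col=1)
  Distance 14: (row=0, col=5), (row=1, col=4), (row=3, col=2), (row=5, col=0)
  Distance 15: (row=0, col=4), (row=2, col=2)
  Distance 16: (row=0, col=3), (row=1, col=2), (row=2, col=1)
  Distance 17: (row=0, col=2), (row=1, col=1), (row=2, col=0)
  Distance 18: (row=0, col=1)
  Distance 19: (row=0, col=0)
Total reachable: 92 (grid has 101 open cells total)

Answer: Reachable cells: 92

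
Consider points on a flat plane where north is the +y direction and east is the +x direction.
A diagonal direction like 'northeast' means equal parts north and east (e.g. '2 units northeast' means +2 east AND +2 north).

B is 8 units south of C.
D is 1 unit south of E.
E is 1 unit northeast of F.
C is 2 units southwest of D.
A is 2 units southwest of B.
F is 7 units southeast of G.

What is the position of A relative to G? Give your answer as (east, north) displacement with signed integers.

Place G at the origin (east=0, north=0).
  F is 7 units southeast of G: delta (east=+7, north=-7); F at (east=7, north=-7).
  E is 1 unit northeast of F: delta (east=+1, north=+1); E at (east=8, north=-6).
  D is 1 unit south of E: delta (east=+0, north=-1); D at (east=8, north=-7).
  C is 2 units southwest of D: delta (east=-2, north=-2); C at (east=6, north=-9).
  B is 8 units south of C: delta (east=+0, north=-8); B at (east=6, north=-17).
  A is 2 units southwest of B: delta (east=-2, north=-2); A at (east=4, north=-19).
Therefore A relative to G: (east=4, north=-19).

Answer: A is at (east=4, north=-19) relative to G.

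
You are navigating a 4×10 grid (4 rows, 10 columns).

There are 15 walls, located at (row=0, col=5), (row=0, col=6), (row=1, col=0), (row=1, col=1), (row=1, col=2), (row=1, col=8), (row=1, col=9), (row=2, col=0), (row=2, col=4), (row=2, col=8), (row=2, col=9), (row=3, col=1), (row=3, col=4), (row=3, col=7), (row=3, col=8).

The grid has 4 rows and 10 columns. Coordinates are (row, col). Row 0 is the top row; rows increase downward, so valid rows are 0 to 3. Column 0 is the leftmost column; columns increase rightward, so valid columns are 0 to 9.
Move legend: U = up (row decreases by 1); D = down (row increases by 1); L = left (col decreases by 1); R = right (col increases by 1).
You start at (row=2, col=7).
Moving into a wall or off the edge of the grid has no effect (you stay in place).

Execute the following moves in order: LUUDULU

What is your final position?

Answer: Final position: (row=1, col=5)

Derivation:
Start: (row=2, col=7)
  L (left): (row=2, col=7) -> (row=2, col=6)
  U (up): (row=2, col=6) -> (row=1, col=6)
  U (up): blocked, stay at (row=1, col=6)
  D (down): (row=1, col=6) -> (row=2, col=6)
  U (up): (row=2, col=6) -> (row=1, col=6)
  L (left): (row=1, col=6) -> (row=1, col=5)
  U (up): blocked, stay at (row=1, col=5)
Final: (row=1, col=5)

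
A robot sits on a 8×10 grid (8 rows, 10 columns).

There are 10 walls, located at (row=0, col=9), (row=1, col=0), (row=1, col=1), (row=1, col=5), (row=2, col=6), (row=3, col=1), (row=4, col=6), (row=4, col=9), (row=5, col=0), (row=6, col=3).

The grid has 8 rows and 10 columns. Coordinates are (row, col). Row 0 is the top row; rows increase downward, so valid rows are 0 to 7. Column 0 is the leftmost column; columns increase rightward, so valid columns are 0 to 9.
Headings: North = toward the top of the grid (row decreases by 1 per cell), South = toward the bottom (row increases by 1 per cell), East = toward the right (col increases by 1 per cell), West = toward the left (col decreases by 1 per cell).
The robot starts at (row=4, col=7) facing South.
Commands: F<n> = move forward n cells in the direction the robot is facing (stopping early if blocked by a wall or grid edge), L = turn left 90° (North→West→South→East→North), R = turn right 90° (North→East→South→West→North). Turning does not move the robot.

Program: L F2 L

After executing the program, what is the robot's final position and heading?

Start: (row=4, col=7), facing South
  L: turn left, now facing East
  F2: move forward 1/2 (blocked), now at (row=4, col=8)
  L: turn left, now facing North
Final: (row=4, col=8), facing North

Answer: Final position: (row=4, col=8), facing North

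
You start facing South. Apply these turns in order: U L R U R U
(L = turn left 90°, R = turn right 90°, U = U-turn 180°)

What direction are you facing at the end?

Start: South
  U (U-turn (180°)) -> North
  L (left (90° counter-clockwise)) -> West
  R (right (90° clockwise)) -> North
  U (U-turn (180°)) -> South
  R (right (90° clockwise)) -> West
  U (U-turn (180°)) -> East
Final: East

Answer: Final heading: East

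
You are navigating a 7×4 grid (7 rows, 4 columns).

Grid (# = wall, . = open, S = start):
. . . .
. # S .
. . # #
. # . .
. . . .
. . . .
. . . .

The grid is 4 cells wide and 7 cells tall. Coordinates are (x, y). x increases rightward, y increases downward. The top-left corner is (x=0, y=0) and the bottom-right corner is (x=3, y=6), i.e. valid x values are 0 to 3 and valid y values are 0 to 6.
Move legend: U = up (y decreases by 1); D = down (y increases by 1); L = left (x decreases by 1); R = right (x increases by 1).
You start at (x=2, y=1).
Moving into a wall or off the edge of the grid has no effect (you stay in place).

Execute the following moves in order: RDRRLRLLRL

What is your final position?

Start: (x=2, y=1)
  R (right): (x=2, y=1) -> (x=3, y=1)
  D (down): blocked, stay at (x=3, y=1)
  R (right): blocked, stay at (x=3, y=1)
  R (right): blocked, stay at (x=3, y=1)
  L (left): (x=3, y=1) -> (x=2, y=1)
  R (right): (x=2, y=1) -> (x=3, y=1)
  L (left): (x=3, y=1) -> (x=2, y=1)
  L (left): blocked, stay at (x=2, y=1)
  R (right): (x=2, y=1) -> (x=3, y=1)
  L (left): (x=3, y=1) -> (x=2, y=1)
Final: (x=2, y=1)

Answer: Final position: (x=2, y=1)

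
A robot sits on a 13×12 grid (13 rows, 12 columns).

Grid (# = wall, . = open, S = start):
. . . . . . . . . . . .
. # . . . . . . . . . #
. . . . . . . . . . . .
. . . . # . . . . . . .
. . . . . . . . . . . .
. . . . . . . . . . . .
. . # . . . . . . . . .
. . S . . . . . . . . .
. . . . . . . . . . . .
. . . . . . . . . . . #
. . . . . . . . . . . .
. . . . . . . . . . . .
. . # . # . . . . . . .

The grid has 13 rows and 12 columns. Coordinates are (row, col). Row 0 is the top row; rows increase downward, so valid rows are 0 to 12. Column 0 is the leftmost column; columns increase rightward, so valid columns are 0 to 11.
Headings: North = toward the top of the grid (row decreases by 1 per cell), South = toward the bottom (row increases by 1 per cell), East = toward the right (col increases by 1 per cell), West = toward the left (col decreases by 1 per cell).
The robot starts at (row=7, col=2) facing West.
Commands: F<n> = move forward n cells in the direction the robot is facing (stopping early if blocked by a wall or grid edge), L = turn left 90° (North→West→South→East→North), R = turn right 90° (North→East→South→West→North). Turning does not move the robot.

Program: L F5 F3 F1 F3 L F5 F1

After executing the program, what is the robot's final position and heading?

Start: (row=7, col=2), facing West
  L: turn left, now facing South
  F5: move forward 4/5 (blocked), now at (row=11, col=2)
  F3: move forward 0/3 (blocked), now at (row=11, col=2)
  F1: move forward 0/1 (blocked), now at (row=11, col=2)
  F3: move forward 0/3 (blocked), now at (row=11, col=2)
  L: turn left, now facing East
  F5: move forward 5, now at (row=11, col=7)
  F1: move forward 1, now at (row=11, col=8)
Final: (row=11, col=8), facing East

Answer: Final position: (row=11, col=8), facing East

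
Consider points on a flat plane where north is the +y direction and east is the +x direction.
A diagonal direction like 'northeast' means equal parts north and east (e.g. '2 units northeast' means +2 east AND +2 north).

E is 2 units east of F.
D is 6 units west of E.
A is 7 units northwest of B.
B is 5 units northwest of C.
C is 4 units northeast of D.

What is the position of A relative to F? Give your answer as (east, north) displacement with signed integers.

Place F at the origin (east=0, north=0).
  E is 2 units east of F: delta (east=+2, north=+0); E at (east=2, north=0).
  D is 6 units west of E: delta (east=-6, north=+0); D at (east=-4, north=0).
  C is 4 units northeast of D: delta (east=+4, north=+4); C at (east=0, north=4).
  B is 5 units northwest of C: delta (east=-5, north=+5); B at (east=-5, north=9).
  A is 7 units northwest of B: delta (east=-7, north=+7); A at (east=-12, north=16).
Therefore A relative to F: (east=-12, north=16).

Answer: A is at (east=-12, north=16) relative to F.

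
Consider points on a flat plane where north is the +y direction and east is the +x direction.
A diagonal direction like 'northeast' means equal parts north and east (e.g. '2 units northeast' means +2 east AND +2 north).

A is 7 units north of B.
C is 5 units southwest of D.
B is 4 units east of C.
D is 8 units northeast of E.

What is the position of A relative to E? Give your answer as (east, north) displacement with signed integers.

Answer: A is at (east=7, north=10) relative to E.

Derivation:
Place E at the origin (east=0, north=0).
  D is 8 units northeast of E: delta (east=+8, north=+8); D at (east=8, north=8).
  C is 5 units southwest of D: delta (east=-5, north=-5); C at (east=3, north=3).
  B is 4 units east of C: delta (east=+4, north=+0); B at (east=7, north=3).
  A is 7 units north of B: delta (east=+0, north=+7); A at (east=7, north=10).
Therefore A relative to E: (east=7, north=10).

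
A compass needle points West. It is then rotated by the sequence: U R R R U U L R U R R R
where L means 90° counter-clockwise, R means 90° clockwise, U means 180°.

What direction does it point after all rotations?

Answer: Final heading: East

Derivation:
Start: West
  U (U-turn (180°)) -> East
  R (right (90° clockwise)) -> South
  R (right (90° clockwise)) -> West
  R (right (90° clockwise)) -> North
  U (U-turn (180°)) -> South
  U (U-turn (180°)) -> North
  L (left (90° counter-clockwise)) -> West
  R (right (90° clockwise)) -> North
  U (U-turn (180°)) -> South
  R (right (90° clockwise)) -> West
  R (right (90° clockwise)) -> North
  R (right (90° clockwise)) -> East
Final: East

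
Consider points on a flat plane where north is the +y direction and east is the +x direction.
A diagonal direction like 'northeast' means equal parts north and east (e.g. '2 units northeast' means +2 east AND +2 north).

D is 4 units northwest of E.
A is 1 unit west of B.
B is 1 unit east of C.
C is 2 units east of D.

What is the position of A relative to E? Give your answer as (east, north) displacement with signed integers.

Place E at the origin (east=0, north=0).
  D is 4 units northwest of E: delta (east=-4, north=+4); D at (east=-4, north=4).
  C is 2 units east of D: delta (east=+2, north=+0); C at (east=-2, north=4).
  B is 1 unit east of C: delta (east=+1, north=+0); B at (east=-1, north=4).
  A is 1 unit west of B: delta (east=-1, north=+0); A at (east=-2, north=4).
Therefore A relative to E: (east=-2, north=4).

Answer: A is at (east=-2, north=4) relative to E.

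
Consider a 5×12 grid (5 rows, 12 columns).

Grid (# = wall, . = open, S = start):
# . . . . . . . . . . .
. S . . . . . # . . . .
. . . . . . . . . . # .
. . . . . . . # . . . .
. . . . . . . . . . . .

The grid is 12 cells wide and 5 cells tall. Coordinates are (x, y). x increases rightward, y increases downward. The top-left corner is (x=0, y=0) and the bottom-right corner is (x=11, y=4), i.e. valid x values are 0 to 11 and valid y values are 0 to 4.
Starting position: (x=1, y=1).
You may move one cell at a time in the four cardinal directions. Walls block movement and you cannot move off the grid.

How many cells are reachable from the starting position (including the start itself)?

BFS flood-fill from (x=1, y=1):
  Distance 0: (x=1, y=1)
  Distance 1: (x=1, y=0), (x=0, y=1), (x=2, y=1), (x=1, y=2)
  Distance 2: (x=2, y=0), (x=3, y=1), (x=0, y=2), (x=2, y=2), (x=1, y=3)
  Distance 3: (x=3, y=0), (x=4, y=1), (x=3, y=2), (x=0, y=3), (x=2, y=3), (x=1, y=4)
  Distance 4: (x=4, y=0), (x=5, y=1), (x=4, y=2), (x=3, y=3), (x=0, y=4), (x=2, y=4)
  Distance 5: (x=5, y=0), (x=6, y=1), (x=5, y=2), (x=4, y=3), (x=3, y=4)
  Distance 6: (x=6, y=0), (x=6, y=2), (x=5, y=3), (x=4, y=4)
  Distance 7: (x=7, y=0), (x=7, y=2), (x=6, y=3), (x=5, y=4)
  Distance 8: (x=8, y=0), (x=8, y=2), (x=6, y=4)
  Distance 9: (x=9, y=0), (x=8, y=1), (x=9, y=2), (x=8, y=3), (x=7, y=4)
  Distance 10: (x=10, y=0), (x=9, y=1), (x=9, y=3), (x=8, y=4)
  Distance 11: (x=11, y=0), (x=10, y=1), (x=10, y=3), (x=9, y=4)
  Distance 12: (x=11, y=1), (x=11, y=3), (x=10, y=4)
  Distance 13: (x=11, y=2), (x=11, y=4)
Total reachable: 56 (grid has 56 open cells total)

Answer: Reachable cells: 56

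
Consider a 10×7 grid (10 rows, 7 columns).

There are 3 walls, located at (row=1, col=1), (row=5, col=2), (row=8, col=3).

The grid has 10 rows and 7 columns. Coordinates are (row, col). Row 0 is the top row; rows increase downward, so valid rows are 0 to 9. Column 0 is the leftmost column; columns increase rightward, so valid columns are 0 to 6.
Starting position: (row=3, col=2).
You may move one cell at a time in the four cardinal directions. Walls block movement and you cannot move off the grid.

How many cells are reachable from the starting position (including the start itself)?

Answer: Reachable cells: 67

Derivation:
BFS flood-fill from (row=3, col=2):
  Distance 0: (row=3, col=2)
  Distance 1: (row=2, col=2), (row=3, col=1), (row=3, col=3), (row=4, col=2)
  Distance 2: (row=1, col=2), (row=2, col=1), (row=2, col=3), (row=3, col=0), (row=3, col=4), (row=4, col=1), (row=4, col=3)
  Distance 3: (row=0, col=2), (row=1, col=3), (row=2, col=0), (row=2, col=4), (row=3, col=5), (row=4, col=0), (row=4, col=4), (row=5, col=1), (row=5, col=3)
  Distance 4: (row=0, col=1), (row=0, col=3), (row=1, col=0), (row=1, col=4), (row=2, col=5), (row=3, col=6), (row=4, col=5), (row=5, col=0), (row=5, col=4), (row=6, col=1), (row=6, col=3)
  Distance 5: (row=0, col=0), (row=0, col=4), (row=1, col=5), (row=2, col=6), (row=4, col=6), (row=5, col=5), (row=6, col=0), (row=6, col=2), (row=6, col=4), (row=7, col=1), (row=7, col=3)
  Distance 6: (row=0, col=5), (row=1, col=6), (row=5, col=6), (row=6, col=5), (row=7, col=0), (row=7, col=2), (row=7, col=4), (row=8, col=1)
  Distance 7: (row=0, col=6), (row=6, col=6), (row=7, col=5), (row=8, col=0), (row=8, col=2), (row=8, col=4), (row=9, col=1)
  Distance 8: (row=7, col=6), (row=8, col=5), (row=9, col=0), (row=9, col=2), (row=9, col=4)
  Distance 9: (row=8, col=6), (row=9, col=3), (row=9, col=5)
  Distance 10: (row=9, col=6)
Total reachable: 67 (grid has 67 open cells total)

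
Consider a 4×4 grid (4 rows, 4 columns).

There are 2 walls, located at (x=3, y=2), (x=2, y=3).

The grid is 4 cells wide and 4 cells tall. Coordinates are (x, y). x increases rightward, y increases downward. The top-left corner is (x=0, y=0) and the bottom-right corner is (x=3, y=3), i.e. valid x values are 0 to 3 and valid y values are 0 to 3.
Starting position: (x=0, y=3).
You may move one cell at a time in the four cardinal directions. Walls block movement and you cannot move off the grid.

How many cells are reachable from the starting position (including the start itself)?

Answer: Reachable cells: 13

Derivation:
BFS flood-fill from (x=0, y=3):
  Distance 0: (x=0, y=3)
  Distance 1: (x=0, y=2), (x=1, y=3)
  Distance 2: (x=0, y=1), (x=1, y=2)
  Distance 3: (x=0, y=0), (x=1, y=1), (x=2, y=2)
  Distance 4: (x=1, y=0), (x=2, y=1)
  Distance 5: (x=2, y=0), (x=3, y=1)
  Distance 6: (x=3, y=0)
Total reachable: 13 (grid has 14 open cells total)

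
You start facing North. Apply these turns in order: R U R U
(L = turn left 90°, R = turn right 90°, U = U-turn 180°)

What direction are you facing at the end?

Start: North
  R (right (90° clockwise)) -> East
  U (U-turn (180°)) -> West
  R (right (90° clockwise)) -> North
  U (U-turn (180°)) -> South
Final: South

Answer: Final heading: South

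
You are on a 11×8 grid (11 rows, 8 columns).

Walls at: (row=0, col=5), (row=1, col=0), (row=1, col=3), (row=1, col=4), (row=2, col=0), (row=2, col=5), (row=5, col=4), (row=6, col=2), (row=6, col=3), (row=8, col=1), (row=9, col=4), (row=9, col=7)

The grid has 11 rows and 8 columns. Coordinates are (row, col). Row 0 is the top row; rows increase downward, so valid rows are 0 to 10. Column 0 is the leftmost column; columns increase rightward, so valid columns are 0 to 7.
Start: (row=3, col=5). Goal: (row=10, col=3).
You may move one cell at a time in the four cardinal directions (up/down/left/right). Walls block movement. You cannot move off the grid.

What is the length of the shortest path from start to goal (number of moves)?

Answer: Shortest path length: 9

Derivation:
BFS from (row=3, col=5) until reaching (row=10, col=3):
  Distance 0: (row=3, col=5)
  Distance 1: (row=3, col=4), (row=3, col=6), (row=4, col=5)
  Distance 2: (row=2, col=4), (row=2, col=6), (row=3, col=3), (row=3, col=7), (row=4, col=4), (row=4, col=6), (row=5, col=5)
  Distance 3: (row=1, col=6), (row=2, col=3), (row=2, col=7), (row=3, col=2), (row=4, col=3), (row=4, col=7), (row=5, col=6), (row=6, col=5)
  Distance 4: (row=0, col=6), (row=1, col=5), (row=1, col=7), (row=2, col=2), (row=3, col=1), (row=4, col=2), (row=5, col=3), (row=5, col=7), (row=6, col=4), (row=6, col=6), (row=7, col=5)
  Distance 5: (row=0, col=7), (row=1, col=2), (row=2, col=1), (row=3, col=0), (row=4, col=1), (row=5, col=2), (row=6, col=7), (row=7, col=4), (row=7, col=6), (row=8, col=5)
  Distance 6: (row=0, col=2), (row=1, col=1), (row=4, col=0), (row=5, col=1), (row=7, col=3), (row=7, col=7), (row=8, col=4), (row=8, col=6), (row=9, col=5)
  Distance 7: (row=0, col=1), (row=0, col=3), (row=5, col=0), (row=6, col=1), (row=7, col=2), (row=8, col=3), (row=8, col=7), (row=9, col=6), (row=10, col=5)
  Distance 8: (row=0, col=0), (row=0, col=4), (row=6, col=0), (row=7, col=1), (row=8, col=2), (row=9, col=3), (row=10, col=4), (row=10, col=6)
  Distance 9: (row=7, col=0), (row=9, col=2), (row=10, col=3), (row=10, col=7)  <- goal reached here
One shortest path (9 moves): (row=3, col=5) -> (row=4, col=5) -> (row=5, col=5) -> (row=6, col=5) -> (row=6, col=4) -> (row=7, col=4) -> (row=7, col=3) -> (row=8, col=3) -> (row=9, col=3) -> (row=10, col=3)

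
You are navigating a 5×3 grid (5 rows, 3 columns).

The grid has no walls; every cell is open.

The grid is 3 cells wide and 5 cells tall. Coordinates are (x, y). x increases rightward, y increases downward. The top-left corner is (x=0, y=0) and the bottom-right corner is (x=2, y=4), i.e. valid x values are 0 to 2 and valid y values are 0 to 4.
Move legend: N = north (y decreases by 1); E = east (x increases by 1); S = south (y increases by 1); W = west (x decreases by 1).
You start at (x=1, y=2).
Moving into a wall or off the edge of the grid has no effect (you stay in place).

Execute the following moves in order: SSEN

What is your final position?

Answer: Final position: (x=2, y=3)

Derivation:
Start: (x=1, y=2)
  S (south): (x=1, y=2) -> (x=1, y=3)
  S (south): (x=1, y=3) -> (x=1, y=4)
  E (east): (x=1, y=4) -> (x=2, y=4)
  N (north): (x=2, y=4) -> (x=2, y=3)
Final: (x=2, y=3)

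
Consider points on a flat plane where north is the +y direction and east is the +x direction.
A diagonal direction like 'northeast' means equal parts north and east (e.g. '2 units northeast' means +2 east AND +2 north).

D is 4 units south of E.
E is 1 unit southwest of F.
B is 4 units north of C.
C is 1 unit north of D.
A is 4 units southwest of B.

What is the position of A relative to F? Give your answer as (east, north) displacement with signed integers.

Answer: A is at (east=-5, north=-4) relative to F.

Derivation:
Place F at the origin (east=0, north=0).
  E is 1 unit southwest of F: delta (east=-1, north=-1); E at (east=-1, north=-1).
  D is 4 units south of E: delta (east=+0, north=-4); D at (east=-1, north=-5).
  C is 1 unit north of D: delta (east=+0, north=+1); C at (east=-1, north=-4).
  B is 4 units north of C: delta (east=+0, north=+4); B at (east=-1, north=0).
  A is 4 units southwest of B: delta (east=-4, north=-4); A at (east=-5, north=-4).
Therefore A relative to F: (east=-5, north=-4).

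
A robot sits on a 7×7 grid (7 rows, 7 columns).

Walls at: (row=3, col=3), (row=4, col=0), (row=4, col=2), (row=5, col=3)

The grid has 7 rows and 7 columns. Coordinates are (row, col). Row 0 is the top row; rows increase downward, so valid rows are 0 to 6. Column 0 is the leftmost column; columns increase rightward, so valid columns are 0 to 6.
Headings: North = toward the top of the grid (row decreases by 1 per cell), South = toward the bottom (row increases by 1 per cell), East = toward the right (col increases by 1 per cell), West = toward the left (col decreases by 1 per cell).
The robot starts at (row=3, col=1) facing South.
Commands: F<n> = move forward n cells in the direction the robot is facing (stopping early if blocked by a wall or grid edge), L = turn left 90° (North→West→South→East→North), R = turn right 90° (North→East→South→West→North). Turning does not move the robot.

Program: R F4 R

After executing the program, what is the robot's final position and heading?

Start: (row=3, col=1), facing South
  R: turn right, now facing West
  F4: move forward 1/4 (blocked), now at (row=3, col=0)
  R: turn right, now facing North
Final: (row=3, col=0), facing North

Answer: Final position: (row=3, col=0), facing North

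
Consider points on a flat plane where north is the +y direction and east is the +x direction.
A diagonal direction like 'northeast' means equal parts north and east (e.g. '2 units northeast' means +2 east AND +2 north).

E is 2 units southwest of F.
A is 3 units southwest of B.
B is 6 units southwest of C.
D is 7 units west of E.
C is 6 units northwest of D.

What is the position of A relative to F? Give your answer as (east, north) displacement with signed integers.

Answer: A is at (east=-24, north=-5) relative to F.

Derivation:
Place F at the origin (east=0, north=0).
  E is 2 units southwest of F: delta (east=-2, north=-2); E at (east=-2, north=-2).
  D is 7 units west of E: delta (east=-7, north=+0); D at (east=-9, north=-2).
  C is 6 units northwest of D: delta (east=-6, north=+6); C at (east=-15, north=4).
  B is 6 units southwest of C: delta (east=-6, north=-6); B at (east=-21, north=-2).
  A is 3 units southwest of B: delta (east=-3, north=-3); A at (east=-24, north=-5).
Therefore A relative to F: (east=-24, north=-5).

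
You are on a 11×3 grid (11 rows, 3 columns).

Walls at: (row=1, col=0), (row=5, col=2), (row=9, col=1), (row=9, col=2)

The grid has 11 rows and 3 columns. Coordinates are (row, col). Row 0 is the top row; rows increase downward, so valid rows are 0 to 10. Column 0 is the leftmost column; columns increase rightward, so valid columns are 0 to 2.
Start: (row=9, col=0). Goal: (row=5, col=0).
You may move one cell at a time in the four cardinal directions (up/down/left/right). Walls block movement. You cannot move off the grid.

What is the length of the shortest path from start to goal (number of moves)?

Answer: Shortest path length: 4

Derivation:
BFS from (row=9, col=0) until reaching (row=5, col=0):
  Distance 0: (row=9, col=0)
  Distance 1: (row=8, col=0), (row=10, col=0)
  Distance 2: (row=7, col=0), (row=8, col=1), (row=10, col=1)
  Distance 3: (row=6, col=0), (row=7, col=1), (row=8, col=2), (row=10, col=2)
  Distance 4: (row=5, col=0), (row=6, col=1), (row=7, col=2)  <- goal reached here
One shortest path (4 moves): (row=9, col=0) -> (row=8, col=0) -> (row=7, col=0) -> (row=6, col=0) -> (row=5, col=0)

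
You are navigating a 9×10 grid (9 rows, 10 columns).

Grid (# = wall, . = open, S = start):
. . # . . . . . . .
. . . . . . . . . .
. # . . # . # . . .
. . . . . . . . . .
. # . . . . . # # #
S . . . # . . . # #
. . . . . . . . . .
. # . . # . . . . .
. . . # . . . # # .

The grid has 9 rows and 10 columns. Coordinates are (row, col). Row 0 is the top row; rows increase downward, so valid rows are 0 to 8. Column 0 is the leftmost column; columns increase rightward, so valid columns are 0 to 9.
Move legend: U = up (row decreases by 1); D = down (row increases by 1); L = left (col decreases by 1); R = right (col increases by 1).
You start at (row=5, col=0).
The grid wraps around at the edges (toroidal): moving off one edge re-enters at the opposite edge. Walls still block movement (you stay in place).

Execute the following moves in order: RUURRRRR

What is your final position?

Answer: Final position: (row=5, col=3)

Derivation:
Start: (row=5, col=0)
  R (right): (row=5, col=0) -> (row=5, col=1)
  U (up): blocked, stay at (row=5, col=1)
  U (up): blocked, stay at (row=5, col=1)
  R (right): (row=5, col=1) -> (row=5, col=2)
  R (right): (row=5, col=2) -> (row=5, col=3)
  [×3]R (right): blocked, stay at (row=5, col=3)
Final: (row=5, col=3)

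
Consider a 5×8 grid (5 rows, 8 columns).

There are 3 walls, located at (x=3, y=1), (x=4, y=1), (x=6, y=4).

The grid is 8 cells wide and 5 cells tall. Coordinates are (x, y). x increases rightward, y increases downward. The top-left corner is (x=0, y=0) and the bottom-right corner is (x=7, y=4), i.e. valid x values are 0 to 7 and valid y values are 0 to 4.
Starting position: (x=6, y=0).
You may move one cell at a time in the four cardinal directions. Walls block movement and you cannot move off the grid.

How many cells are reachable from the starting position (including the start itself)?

BFS flood-fill from (x=6, y=0):
  Distance 0: (x=6, y=0)
  Distance 1: (x=5, y=0), (x=7, y=0), (x=6, y=1)
  Distance 2: (x=4, y=0), (x=5, y=1), (x=7, y=1), (x=6, y=2)
  Distance 3: (x=3, y=0), (x=5, y=2), (x=7, y=2), (x=6, y=3)
  Distance 4: (x=2, y=0), (x=4, y=2), (x=5, y=3), (x=7, y=3)
  Distance 5: (x=1, y=0), (x=2, y=1), (x=3, y=2), (x=4, y=3), (x=5, y=4), (x=7, y=4)
  Distance 6: (x=0, y=0), (x=1, y=1), (x=2, y=2), (x=3, y=3), (x=4, y=4)
  Distance 7: (x=0, y=1), (x=1, y=2), (x=2, y=3), (x=3, y=4)
  Distance 8: (x=0, y=2), (x=1, y=3), (x=2, y=4)
  Distance 9: (x=0, y=3), (x=1, y=4)
  Distance 10: (x=0, y=4)
Total reachable: 37 (grid has 37 open cells total)

Answer: Reachable cells: 37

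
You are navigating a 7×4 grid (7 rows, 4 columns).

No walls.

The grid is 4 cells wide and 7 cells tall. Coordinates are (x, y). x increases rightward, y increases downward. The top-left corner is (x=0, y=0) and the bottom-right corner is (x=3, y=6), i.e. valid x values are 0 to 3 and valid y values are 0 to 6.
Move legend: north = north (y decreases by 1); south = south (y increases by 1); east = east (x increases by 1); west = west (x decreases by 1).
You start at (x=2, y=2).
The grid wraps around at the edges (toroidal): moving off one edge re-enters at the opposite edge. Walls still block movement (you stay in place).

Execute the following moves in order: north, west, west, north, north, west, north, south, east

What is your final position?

Answer: Final position: (x=0, y=6)

Derivation:
Start: (x=2, y=2)
  north (north): (x=2, y=2) -> (x=2, y=1)
  west (west): (x=2, y=1) -> (x=1, y=1)
  west (west): (x=1, y=1) -> (x=0, y=1)
  north (north): (x=0, y=1) -> (x=0, y=0)
  north (north): (x=0, y=0) -> (x=0, y=6)
  west (west): (x=0, y=6) -> (x=3, y=6)
  north (north): (x=3, y=6) -> (x=3, y=5)
  south (south): (x=3, y=5) -> (x=3, y=6)
  east (east): (x=3, y=6) -> (x=0, y=6)
Final: (x=0, y=6)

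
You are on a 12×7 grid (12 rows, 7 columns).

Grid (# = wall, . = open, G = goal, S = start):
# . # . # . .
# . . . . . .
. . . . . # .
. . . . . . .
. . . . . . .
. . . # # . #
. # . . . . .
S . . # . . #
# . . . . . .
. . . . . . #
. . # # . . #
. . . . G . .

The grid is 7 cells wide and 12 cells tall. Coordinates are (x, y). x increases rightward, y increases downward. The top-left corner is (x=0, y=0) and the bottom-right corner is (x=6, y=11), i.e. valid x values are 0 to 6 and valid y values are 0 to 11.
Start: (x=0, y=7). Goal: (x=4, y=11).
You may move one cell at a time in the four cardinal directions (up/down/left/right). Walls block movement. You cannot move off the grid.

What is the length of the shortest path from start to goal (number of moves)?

Answer: Shortest path length: 8

Derivation:
BFS from (x=0, y=7) until reaching (x=4, y=11):
  Distance 0: (x=0, y=7)
  Distance 1: (x=0, y=6), (x=1, y=7)
  Distance 2: (x=0, y=5), (x=2, y=7), (x=1, y=8)
  Distance 3: (x=0, y=4), (x=1, y=5), (x=2, y=6), (x=2, y=8), (x=1, y=9)
  Distance 4: (x=0, y=3), (x=1, y=4), (x=2, y=5), (x=3, y=6), (x=3, y=8), (x=0, y=9), (x=2, y=9), (x=1, y=10)
  Distance 5: (x=0, y=2), (x=1, y=3), (x=2, y=4), (x=4, y=6), (x=4, y=8), (x=3, y=9), (x=0, y=10), (x=1, y=11)
  Distance 6: (x=1, y=2), (x=2, y=3), (x=3, y=4), (x=5, y=6), (x=4, y=7), (x=5, y=8), (x=4, y=9), (x=0, y=11), (x=2, y=11)
  Distance 7: (x=1, y=1), (x=2, y=2), (x=3, y=3), (x=4, y=4), (x=5, y=5), (x=6, y=6), (x=5, y=7), (x=6, y=8), (x=5, y=9), (x=4, y=10), (x=3, y=11)
  Distance 8: (x=1, y=0), (x=2, y=1), (x=3, y=2), (x=4, y=3), (x=5, y=4), (x=5, y=10), (x=4, y=11)  <- goal reached here
One shortest path (8 moves): (x=0, y=7) -> (x=1, y=7) -> (x=2, y=7) -> (x=2, y=8) -> (x=3, y=8) -> (x=4, y=8) -> (x=4, y=9) -> (x=4, y=10) -> (x=4, y=11)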